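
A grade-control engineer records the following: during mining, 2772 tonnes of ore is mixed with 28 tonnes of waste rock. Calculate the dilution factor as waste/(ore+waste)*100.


Total material = ore + waste
= 2772 + 28 = 2800 tonnes
Dilution = waste / total * 100
= 28 / 2800 * 100
= 0.01 * 100
= 1.0%

1.0%


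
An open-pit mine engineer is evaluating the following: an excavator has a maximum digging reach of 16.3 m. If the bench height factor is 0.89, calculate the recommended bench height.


Bench height = reach * factor
= 16.3 * 0.89
= 14.507 m

14.507 m


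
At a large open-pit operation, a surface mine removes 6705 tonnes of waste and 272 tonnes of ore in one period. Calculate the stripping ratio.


Stripping ratio = waste tonnage / ore tonnage
= 6705 / 272
= 24.6507

24.6507


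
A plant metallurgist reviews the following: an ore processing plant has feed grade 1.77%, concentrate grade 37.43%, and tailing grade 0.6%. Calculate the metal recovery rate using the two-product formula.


Using the two-product formula:
R = 100 * c * (f - t) / (f * (c - t))
Numerator = 100 * 37.43 * (1.77 - 0.6)
= 100 * 37.43 * 1.17
= 4379.31
Denominator = 1.77 * (37.43 - 0.6)
= 1.77 * 36.83
= 65.1891
R = 4379.31 / 65.1891
= 67.1786%

67.1786%


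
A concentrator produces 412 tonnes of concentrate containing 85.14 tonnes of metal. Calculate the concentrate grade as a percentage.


20.665%

Grade = (metal in concentrate / concentrate mass) * 100
= (85.14 / 412) * 100
= 0.2066504854 * 100
= 20.665%


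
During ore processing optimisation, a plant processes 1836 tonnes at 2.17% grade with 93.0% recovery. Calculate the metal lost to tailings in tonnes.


2.7889 tonnes

Total metal in feed:
= 1836 * 2.17 / 100 = 39.8412 tonnes
Metal recovered:
= 39.8412 * 93.0 / 100 = 37.052316 tonnes
Metal lost to tailings:
= 39.8412 - 37.052316
= 2.7889 tonnes


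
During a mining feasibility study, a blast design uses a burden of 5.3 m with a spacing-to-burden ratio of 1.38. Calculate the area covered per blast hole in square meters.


38.7642 m^2

First, find the spacing:
Spacing = burden * ratio = 5.3 * 1.38
= 7.314 m
Then, calculate the area:
Area = burden * spacing = 5.3 * 7.314
= 38.7642 m^2


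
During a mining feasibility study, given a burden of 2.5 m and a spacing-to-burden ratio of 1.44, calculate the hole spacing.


3.6 m

Spacing = burden * ratio
= 2.5 * 1.44
= 3.6 m


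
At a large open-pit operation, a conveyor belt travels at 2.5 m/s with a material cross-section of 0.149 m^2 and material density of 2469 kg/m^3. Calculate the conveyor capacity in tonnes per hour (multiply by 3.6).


Volumetric flow = speed * area
= 2.5 * 0.149 = 0.3725 m^3/s
Mass flow = volumetric * density
= 0.3725 * 2469 = 919.7025 kg/s
Convert to t/h: multiply by 3.6
Capacity = 919.7025 * 3.6
= 3310.929 t/h

3310.929 t/h


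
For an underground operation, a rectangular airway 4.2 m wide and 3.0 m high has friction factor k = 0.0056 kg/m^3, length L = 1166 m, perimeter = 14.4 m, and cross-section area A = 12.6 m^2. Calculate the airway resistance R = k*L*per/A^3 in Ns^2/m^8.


0.047 Ns^2/m^8

Compute the numerator:
k * L * per = 0.0056 * 1166 * 14.4
= 94.02624
Compute the denominator:
A^3 = 12.6^3 = 2000.376
Resistance:
R = 94.02624 / 2000.376
= 0.047 Ns^2/m^8


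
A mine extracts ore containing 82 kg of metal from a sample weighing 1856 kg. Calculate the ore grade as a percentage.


Ore grade = (metal mass / ore mass) * 100
= (82 / 1856) * 100
= 0.04418103448 * 100
= 4.4181%

4.4181%


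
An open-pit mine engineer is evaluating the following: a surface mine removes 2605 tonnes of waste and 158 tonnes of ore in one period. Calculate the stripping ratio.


Stripping ratio = waste tonnage / ore tonnage
= 2605 / 158
= 16.4873

16.4873


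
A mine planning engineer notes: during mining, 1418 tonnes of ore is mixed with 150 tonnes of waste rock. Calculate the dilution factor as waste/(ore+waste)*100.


Total material = ore + waste
= 1418 + 150 = 1568 tonnes
Dilution = waste / total * 100
= 150 / 1568 * 100
= 0.09566326531 * 100
= 9.5663%

9.5663%


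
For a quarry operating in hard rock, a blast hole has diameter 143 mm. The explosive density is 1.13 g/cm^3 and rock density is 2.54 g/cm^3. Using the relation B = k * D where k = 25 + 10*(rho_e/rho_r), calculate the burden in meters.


First, compute k:
rho_e / rho_r = 1.13 / 2.54 = 0.4448818898
k = 25 + 10 * 0.4448818898 = 29.4488189
Then, compute burden:
B = k * D / 1000 = 29.4488189 * 143 / 1000
= 4211.181102 / 1000
= 4.2112 m

4.2112 m


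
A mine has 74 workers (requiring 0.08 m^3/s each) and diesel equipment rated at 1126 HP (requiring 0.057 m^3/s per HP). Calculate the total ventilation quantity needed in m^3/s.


Airflow for workers:
Q_people = 74 * 0.08 = 5.92 m^3/s
Airflow for diesel equipment:
Q_diesel = 1126 * 0.057 = 64.182 m^3/s
Total ventilation:
Q_total = 5.92 + 64.182
= 70.102 m^3/s

70.102 m^3/s


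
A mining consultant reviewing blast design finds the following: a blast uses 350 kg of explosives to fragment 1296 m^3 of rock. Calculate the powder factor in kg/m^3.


Powder factor = explosive mass / rock volume
= 350 / 1296
= 0.2701 kg/m^3

0.2701 kg/m^3


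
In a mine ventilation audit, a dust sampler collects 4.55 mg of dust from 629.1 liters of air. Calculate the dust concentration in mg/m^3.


Convert liters to m^3: 1 m^3 = 1000 L
Concentration = mass / volume * 1000
= 4.55 / 629.1 * 1000
= 0.007232554443 * 1000
= 7.2326 mg/m^3

7.2326 mg/m^3


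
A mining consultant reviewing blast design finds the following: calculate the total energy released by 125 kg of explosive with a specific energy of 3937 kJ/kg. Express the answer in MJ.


Energy = mass * specific_energy / 1000
= 125 * 3937 / 1000
= 492125 / 1000
= 492.125 MJ

492.125 MJ


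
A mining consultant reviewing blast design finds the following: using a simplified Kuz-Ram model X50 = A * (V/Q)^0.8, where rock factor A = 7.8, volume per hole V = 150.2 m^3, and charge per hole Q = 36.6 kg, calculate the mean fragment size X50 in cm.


Compute V/Q:
V/Q = 150.2 / 36.6 = 4.103825137
Raise to the power 0.8:
(V/Q)^0.8 = 4.103825137^0.8 = 3.094219208
Multiply by A:
X50 = 7.8 * 3.094219208
= 24.1349 cm

24.1349 cm


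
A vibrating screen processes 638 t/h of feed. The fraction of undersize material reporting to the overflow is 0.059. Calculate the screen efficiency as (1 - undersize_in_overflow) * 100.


94.1%

Screen efficiency = (1 - fraction of undersize in overflow) * 100
= (1 - 0.059) * 100
= 0.941 * 100
= 94.1%


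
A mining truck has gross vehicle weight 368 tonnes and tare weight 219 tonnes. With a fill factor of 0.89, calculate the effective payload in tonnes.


132.61 tonnes

Maximum payload = gross - tare
= 368 - 219 = 149 tonnes
Effective payload = max payload * fill factor
= 149 * 0.89
= 132.61 tonnes


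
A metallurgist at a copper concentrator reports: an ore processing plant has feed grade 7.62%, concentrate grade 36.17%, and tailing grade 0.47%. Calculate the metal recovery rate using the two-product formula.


95.0673%

Using the two-product formula:
R = 100 * c * (f - t) / (f * (c - t))
Numerator = 100 * 36.17 * (7.62 - 0.47)
= 100 * 36.17 * 7.15
= 25861.55
Denominator = 7.62 * (36.17 - 0.47)
= 7.62 * 35.7
= 272.034
R = 25861.55 / 272.034
= 95.0673%


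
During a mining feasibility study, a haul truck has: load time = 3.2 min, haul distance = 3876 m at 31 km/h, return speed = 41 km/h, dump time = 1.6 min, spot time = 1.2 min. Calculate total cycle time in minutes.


19.1741 min

Convert haul speed to m/min: 31 * 1000/60 = 516.6666667 m/min
Haul time = 3876 / 516.6666667 = 7.501935484 min
Convert return speed to m/min: 41 * 1000/60 = 683.3333333 m/min
Return time = 3876 / 683.3333333 = 5.672195122 min
Total cycle time:
= 3.2 + 7.501935484 + 1.6 + 5.672195122 + 1.2
= 19.1741 min


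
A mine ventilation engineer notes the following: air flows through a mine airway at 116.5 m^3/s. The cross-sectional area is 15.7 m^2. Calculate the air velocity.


Velocity = flow rate / cross-sectional area
= 116.5 / 15.7
= 7.4204 m/s

7.4204 m/s


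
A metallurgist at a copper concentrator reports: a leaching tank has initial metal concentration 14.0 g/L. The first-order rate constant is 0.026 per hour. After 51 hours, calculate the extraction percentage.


73.4463%

Compute the exponent:
-k * t = -0.026 * 51 = -1.326
Remaining concentration:
C = 14.0 * exp(-1.326)
= 14.0 * 0.265537289
= 3.717522046 g/L
Extracted = 14.0 - 3.717522046 = 10.28247795 g/L
Extraction % = 10.28247795 / 14.0 * 100
= 73.4463%


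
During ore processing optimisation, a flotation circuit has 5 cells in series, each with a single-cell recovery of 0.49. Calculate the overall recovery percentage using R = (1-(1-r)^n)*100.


96.5497%

Complement of single-cell recovery:
1 - r = 1 - 0.49 = 0.51
Raise to power n:
(1 - r)^5 = 0.51^5 = 0.0345025251
Overall recovery:
R = (1 - 0.0345025251) * 100
= 96.5497%


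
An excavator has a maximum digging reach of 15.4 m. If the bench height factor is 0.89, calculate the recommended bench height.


13.706 m

Bench height = reach * factor
= 15.4 * 0.89
= 13.706 m


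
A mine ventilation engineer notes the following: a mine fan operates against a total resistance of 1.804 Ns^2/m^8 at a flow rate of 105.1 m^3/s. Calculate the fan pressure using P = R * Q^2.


19927.002 Pa

Compute Q^2:
Q^2 = 105.1^2 = 11046.01
Compute pressure:
P = R * Q^2 = 1.804 * 11046.01
= 19927.002 Pa


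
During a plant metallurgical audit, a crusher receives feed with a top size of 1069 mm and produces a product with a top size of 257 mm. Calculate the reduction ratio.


Reduction ratio = feed size / product size
= 1069 / 257
= 4.1595

4.1595


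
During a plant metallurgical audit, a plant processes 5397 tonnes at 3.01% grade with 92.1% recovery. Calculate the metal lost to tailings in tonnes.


12.8335 tonnes

Total metal in feed:
= 5397 * 3.01 / 100 = 162.4497 tonnes
Metal recovered:
= 162.4497 * 92.1 / 100 = 149.6161737 tonnes
Metal lost to tailings:
= 162.4497 - 149.6161737
= 12.8335 tonnes


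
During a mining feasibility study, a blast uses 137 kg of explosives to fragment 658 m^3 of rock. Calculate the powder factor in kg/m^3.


0.2082 kg/m^3

Powder factor = explosive mass / rock volume
= 137 / 658
= 0.2082 kg/m^3


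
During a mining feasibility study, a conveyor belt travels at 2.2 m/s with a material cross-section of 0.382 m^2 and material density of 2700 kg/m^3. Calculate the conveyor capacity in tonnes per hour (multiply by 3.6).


8168.688 t/h

Volumetric flow = speed * area
= 2.2 * 0.382 = 0.8404 m^3/s
Mass flow = volumetric * density
= 0.8404 * 2700 = 2269.08 kg/s
Convert to t/h: multiply by 3.6
Capacity = 2269.08 * 3.6
= 8168.688 t/h


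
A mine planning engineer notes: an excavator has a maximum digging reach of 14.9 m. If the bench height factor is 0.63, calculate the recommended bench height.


9.387 m

Bench height = reach * factor
= 14.9 * 0.63
= 9.387 m


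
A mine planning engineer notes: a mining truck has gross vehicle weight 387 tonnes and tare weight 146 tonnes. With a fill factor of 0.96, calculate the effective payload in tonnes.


Maximum payload = gross - tare
= 387 - 146 = 241 tonnes
Effective payload = max payload * fill factor
= 241 * 0.96
= 231.36 tonnes

231.36 tonnes


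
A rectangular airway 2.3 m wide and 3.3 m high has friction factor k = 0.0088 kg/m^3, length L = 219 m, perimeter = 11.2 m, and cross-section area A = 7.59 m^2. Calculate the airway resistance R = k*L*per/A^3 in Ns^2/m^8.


Compute the numerator:
k * L * per = 0.0088 * 219 * 11.2
= 21.58464
Compute the denominator:
A^3 = 7.59^3 = 437.245479
Resistance:
R = 21.58464 / 437.245479
= 0.0494 Ns^2/m^8

0.0494 Ns^2/m^8


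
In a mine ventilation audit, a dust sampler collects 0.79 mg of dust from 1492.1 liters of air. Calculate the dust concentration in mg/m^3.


Convert liters to m^3: 1 m^3 = 1000 L
Concentration = mass / volume * 1000
= 0.79 / 1492.1 * 1000
= 0.0005294551304 * 1000
= 0.5295 mg/m^3

0.5295 mg/m^3


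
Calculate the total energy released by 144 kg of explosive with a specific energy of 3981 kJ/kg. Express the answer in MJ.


Energy = mass * specific_energy / 1000
= 144 * 3981 / 1000
= 573264 / 1000
= 573.264 MJ

573.264 MJ


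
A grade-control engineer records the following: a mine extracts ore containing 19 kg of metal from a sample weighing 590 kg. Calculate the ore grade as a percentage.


3.2203%

Ore grade = (metal mass / ore mass) * 100
= (19 / 590) * 100
= 0.03220338983 * 100
= 3.2203%


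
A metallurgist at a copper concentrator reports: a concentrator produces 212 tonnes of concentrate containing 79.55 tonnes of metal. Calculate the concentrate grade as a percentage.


37.5236%

Grade = (metal in concentrate / concentrate mass) * 100
= (79.55 / 212) * 100
= 0.3752358491 * 100
= 37.5236%


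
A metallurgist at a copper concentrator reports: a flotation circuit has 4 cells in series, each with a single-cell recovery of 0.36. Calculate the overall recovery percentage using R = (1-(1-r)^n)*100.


83.2228%

Complement of single-cell recovery:
1 - r = 1 - 0.36 = 0.64
Raise to power n:
(1 - r)^4 = 0.64^4 = 0.16777216
Overall recovery:
R = (1 - 0.16777216) * 100
= 83.2228%


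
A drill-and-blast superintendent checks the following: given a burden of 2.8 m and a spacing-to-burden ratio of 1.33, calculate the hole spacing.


Spacing = burden * ratio
= 2.8 * 1.33
= 3.724 m

3.724 m


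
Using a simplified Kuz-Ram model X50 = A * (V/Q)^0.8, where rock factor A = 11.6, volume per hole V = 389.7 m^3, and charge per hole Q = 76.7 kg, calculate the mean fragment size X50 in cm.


Compute V/Q:
V/Q = 389.7 / 76.7 = 5.08083442
Raise to the power 0.8:
(V/Q)^0.8 = 5.08083442^0.8 = 3.670692745
Multiply by A:
X50 = 11.6 * 3.670692745
= 42.58 cm

42.58 cm


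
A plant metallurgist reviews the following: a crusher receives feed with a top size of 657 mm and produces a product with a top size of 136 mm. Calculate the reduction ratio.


Reduction ratio = feed size / product size
= 657 / 136
= 4.8309

4.8309


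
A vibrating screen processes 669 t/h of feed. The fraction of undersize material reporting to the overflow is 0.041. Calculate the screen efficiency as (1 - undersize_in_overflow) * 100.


95.9%

Screen efficiency = (1 - fraction of undersize in overflow) * 100
= (1 - 0.041) * 100
= 0.959 * 100
= 95.9%


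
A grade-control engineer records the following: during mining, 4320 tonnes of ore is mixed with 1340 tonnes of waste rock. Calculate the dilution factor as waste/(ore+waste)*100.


Total material = ore + waste
= 4320 + 1340 = 5660 tonnes
Dilution = waste / total * 100
= 1340 / 5660 * 100
= 0.2367491166 * 100
= 23.6749%

23.6749%


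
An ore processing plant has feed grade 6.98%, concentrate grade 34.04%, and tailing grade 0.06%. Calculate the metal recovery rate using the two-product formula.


Using the two-product formula:
R = 100 * c * (f - t) / (f * (c - t))
Numerator = 100 * 34.04 * (6.98 - 0.06)
= 100 * 34.04 * 6.92
= 23555.68
Denominator = 6.98 * (34.04 - 0.06)
= 6.98 * 33.98
= 237.1804
R = 23555.68 / 237.1804
= 99.3155%

99.3155%


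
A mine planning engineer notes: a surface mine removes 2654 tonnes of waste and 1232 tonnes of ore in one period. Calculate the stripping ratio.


Stripping ratio = waste tonnage / ore tonnage
= 2654 / 1232
= 2.1542

2.1542


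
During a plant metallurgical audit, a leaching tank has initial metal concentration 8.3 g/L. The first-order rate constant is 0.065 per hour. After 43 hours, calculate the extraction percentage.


93.8885%

Compute the exponent:
-k * t = -0.065 * 43 = -2.795
Remaining concentration:
C = 8.3 * exp(-2.795)
= 8.3 * 0.06111487433
= 0.507253457 g/L
Extracted = 8.3 - 0.507253457 = 7.792746543 g/L
Extraction % = 7.792746543 / 8.3 * 100
= 93.8885%


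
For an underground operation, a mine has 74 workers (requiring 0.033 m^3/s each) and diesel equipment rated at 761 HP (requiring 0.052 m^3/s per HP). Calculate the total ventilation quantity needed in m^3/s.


Airflow for workers:
Q_people = 74 * 0.033 = 2.442 m^3/s
Airflow for diesel equipment:
Q_diesel = 761 * 0.052 = 39.572 m^3/s
Total ventilation:
Q_total = 2.442 + 39.572
= 42.014 m^3/s

42.014 m^3/s


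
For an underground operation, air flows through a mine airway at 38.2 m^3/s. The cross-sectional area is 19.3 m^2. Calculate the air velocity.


Velocity = flow rate / cross-sectional area
= 38.2 / 19.3
= 1.9793 m/s

1.9793 m/s


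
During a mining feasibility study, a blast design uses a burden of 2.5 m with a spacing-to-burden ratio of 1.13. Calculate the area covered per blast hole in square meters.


First, find the spacing:
Spacing = burden * ratio = 2.5 * 1.13
= 2.825 m
Then, calculate the area:
Area = burden * spacing = 2.5 * 2.825
= 7.0625 m^2

7.0625 m^2


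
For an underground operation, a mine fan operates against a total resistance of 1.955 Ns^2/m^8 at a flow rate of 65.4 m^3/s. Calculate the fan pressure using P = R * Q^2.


8361.8478 Pa

Compute Q^2:
Q^2 = 65.4^2 = 4277.16
Compute pressure:
P = R * Q^2 = 1.955 * 4277.16
= 8361.8478 Pa


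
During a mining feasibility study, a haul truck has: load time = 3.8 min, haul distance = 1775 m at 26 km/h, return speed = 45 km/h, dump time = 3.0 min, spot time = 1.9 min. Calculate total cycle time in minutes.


Convert haul speed to m/min: 26 * 1000/60 = 433.3333333 m/min
Haul time = 1775 / 433.3333333 = 4.096153846 min
Convert return speed to m/min: 45 * 1000/60 = 750 m/min
Return time = 1775 / 750 = 2.366666667 min
Total cycle time:
= 3.8 + 4.096153846 + 3.0 + 2.366666667 + 1.9
= 15.1628 min

15.1628 min


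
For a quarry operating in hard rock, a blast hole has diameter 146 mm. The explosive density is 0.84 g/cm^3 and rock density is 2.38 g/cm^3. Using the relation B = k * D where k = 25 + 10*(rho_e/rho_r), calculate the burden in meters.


4.1653 m

First, compute k:
rho_e / rho_r = 0.84 / 2.38 = 0.3529411765
k = 25 + 10 * 0.3529411765 = 28.52941176
Then, compute burden:
B = k * D / 1000 = 28.52941176 * 146 / 1000
= 4165.294118 / 1000
= 4.1653 m


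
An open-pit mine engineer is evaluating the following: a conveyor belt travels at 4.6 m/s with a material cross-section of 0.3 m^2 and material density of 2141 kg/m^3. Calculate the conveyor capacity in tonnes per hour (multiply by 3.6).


10636.488 t/h

Volumetric flow = speed * area
= 4.6 * 0.3 = 1.38 m^3/s
Mass flow = volumetric * density
= 1.38 * 2141 = 2954.58 kg/s
Convert to t/h: multiply by 3.6
Capacity = 2954.58 * 3.6
= 10636.488 t/h


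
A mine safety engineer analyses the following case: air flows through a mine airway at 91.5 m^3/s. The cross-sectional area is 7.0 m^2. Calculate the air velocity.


13.0714 m/s

Velocity = flow rate / cross-sectional area
= 91.5 / 7.0
= 13.0714 m/s


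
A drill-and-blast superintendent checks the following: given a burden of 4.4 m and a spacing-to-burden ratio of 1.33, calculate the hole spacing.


Spacing = burden * ratio
= 4.4 * 1.33
= 5.852 m

5.852 m


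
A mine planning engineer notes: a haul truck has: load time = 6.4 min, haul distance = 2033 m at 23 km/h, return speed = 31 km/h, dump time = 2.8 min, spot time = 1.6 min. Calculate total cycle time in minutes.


20.0383 min

Convert haul speed to m/min: 23 * 1000/60 = 383.3333333 m/min
Haul time = 2033 / 383.3333333 = 5.303478261 min
Convert return speed to m/min: 31 * 1000/60 = 516.6666667 m/min
Return time = 2033 / 516.6666667 = 3.93483871 min
Total cycle time:
= 6.4 + 5.303478261 + 2.8 + 3.93483871 + 1.6
= 20.0383 min


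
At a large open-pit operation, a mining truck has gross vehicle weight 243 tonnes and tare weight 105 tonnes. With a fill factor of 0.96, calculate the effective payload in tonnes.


Maximum payload = gross - tare
= 243 - 105 = 138 tonnes
Effective payload = max payload * fill factor
= 138 * 0.96
= 132.48 tonnes

132.48 tonnes


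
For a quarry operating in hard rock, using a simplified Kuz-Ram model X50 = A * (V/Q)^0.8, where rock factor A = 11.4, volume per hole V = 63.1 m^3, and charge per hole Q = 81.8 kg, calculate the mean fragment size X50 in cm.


Compute V/Q:
V/Q = 63.1 / 81.8 = 0.771393643
Raise to the power 0.8:
(V/Q)^0.8 = 0.771393643^0.8 = 0.8124952758
Multiply by A:
X50 = 11.4 * 0.8124952758
= 9.2624 cm

9.2624 cm


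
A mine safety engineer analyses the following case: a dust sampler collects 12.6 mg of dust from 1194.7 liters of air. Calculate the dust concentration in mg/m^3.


Convert liters to m^3: 1 m^3 = 1000 L
Concentration = mass / volume * 1000
= 12.6 / 1194.7 * 1000
= 0.01054658073 * 1000
= 10.5466 mg/m^3

10.5466 mg/m^3


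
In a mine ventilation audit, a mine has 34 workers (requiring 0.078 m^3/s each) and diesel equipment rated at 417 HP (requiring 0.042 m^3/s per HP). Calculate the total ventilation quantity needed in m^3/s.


20.166 m^3/s

Airflow for workers:
Q_people = 34 * 0.078 = 2.652 m^3/s
Airflow for diesel equipment:
Q_diesel = 417 * 0.042 = 17.514 m^3/s
Total ventilation:
Q_total = 2.652 + 17.514
= 20.166 m^3/s


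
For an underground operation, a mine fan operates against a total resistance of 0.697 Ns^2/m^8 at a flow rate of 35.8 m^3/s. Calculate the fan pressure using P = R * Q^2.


Compute Q^2:
Q^2 = 35.8^2 = 1281.64
Compute pressure:
P = R * Q^2 = 0.697 * 1281.64
= 893.3031 Pa

893.3031 Pa


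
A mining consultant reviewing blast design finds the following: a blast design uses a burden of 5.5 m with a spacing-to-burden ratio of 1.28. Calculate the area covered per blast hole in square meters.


First, find the spacing:
Spacing = burden * ratio = 5.5 * 1.28
= 7.04 m
Then, calculate the area:
Area = burden * spacing = 5.5 * 7.04
= 38.72 m^2

38.72 m^2


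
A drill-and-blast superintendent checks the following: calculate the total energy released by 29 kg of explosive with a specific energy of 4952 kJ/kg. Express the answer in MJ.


143.608 MJ

Energy = mass * specific_energy / 1000
= 29 * 4952 / 1000
= 143608 / 1000
= 143.608 MJ


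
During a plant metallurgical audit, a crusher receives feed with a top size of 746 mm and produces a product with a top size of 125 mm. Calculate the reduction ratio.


5.968

Reduction ratio = feed size / product size
= 746 / 125
= 5.968


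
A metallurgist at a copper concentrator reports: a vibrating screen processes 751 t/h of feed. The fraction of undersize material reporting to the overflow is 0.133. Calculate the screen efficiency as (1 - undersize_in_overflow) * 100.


Screen efficiency = (1 - fraction of undersize in overflow) * 100
= (1 - 0.133) * 100
= 0.867 * 100
= 86.7%

86.7%


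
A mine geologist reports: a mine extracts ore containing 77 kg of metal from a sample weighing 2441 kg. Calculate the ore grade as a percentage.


Ore grade = (metal mass / ore mass) * 100
= (77 / 2441) * 100
= 0.031544449 * 100
= 3.1544%

3.1544%


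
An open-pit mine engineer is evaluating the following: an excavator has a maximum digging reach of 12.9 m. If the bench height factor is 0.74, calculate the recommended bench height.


9.546 m

Bench height = reach * factor
= 12.9 * 0.74
= 9.546 m


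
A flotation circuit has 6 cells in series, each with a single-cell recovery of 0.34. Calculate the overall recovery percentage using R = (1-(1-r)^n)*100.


Complement of single-cell recovery:
1 - r = 1 - 0.34 = 0.66
Raise to power n:
(1 - r)^6 = 0.66^6 = 0.08265395002
Overall recovery:
R = (1 - 0.08265395002) * 100
= 91.7346%

91.7346%


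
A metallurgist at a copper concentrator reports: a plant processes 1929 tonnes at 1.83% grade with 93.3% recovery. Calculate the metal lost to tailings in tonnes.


Total metal in feed:
= 1929 * 1.83 / 100 = 35.3007 tonnes
Metal recovered:
= 35.3007 * 93.3 / 100 = 32.9355531 tonnes
Metal lost to tailings:
= 35.3007 - 32.9355531
= 2.3651 tonnes

2.3651 tonnes


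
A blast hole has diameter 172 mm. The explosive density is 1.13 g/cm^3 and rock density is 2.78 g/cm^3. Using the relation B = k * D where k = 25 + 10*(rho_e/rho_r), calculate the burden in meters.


First, compute k:
rho_e / rho_r = 1.13 / 2.78 = 0.4064748201
k = 25 + 10 * 0.4064748201 = 29.0647482
Then, compute burden:
B = k * D / 1000 = 29.0647482 * 172 / 1000
= 4999.136691 / 1000
= 4.9991 m

4.9991 m


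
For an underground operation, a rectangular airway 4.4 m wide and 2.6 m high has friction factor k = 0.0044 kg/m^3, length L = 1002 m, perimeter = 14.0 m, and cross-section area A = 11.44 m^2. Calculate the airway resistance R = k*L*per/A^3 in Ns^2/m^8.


0.0412 Ns^2/m^8

Compute the numerator:
k * L * per = 0.0044 * 1002 * 14.0
= 61.7232
Compute the denominator:
A^3 = 11.44^3 = 1497.193984
Resistance:
R = 61.7232 / 1497.193984
= 0.0412 Ns^2/m^8


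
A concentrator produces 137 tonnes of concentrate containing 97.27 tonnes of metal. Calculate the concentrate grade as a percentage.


71.0%

Grade = (metal in concentrate / concentrate mass) * 100
= (97.27 / 137) * 100
= 0.71 * 100
= 71.0%


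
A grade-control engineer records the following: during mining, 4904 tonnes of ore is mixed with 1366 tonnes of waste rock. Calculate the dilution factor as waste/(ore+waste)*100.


Total material = ore + waste
= 4904 + 1366 = 6270 tonnes
Dilution = waste / total * 100
= 1366 / 6270 * 100
= 0.2178628389 * 100
= 21.7863%

21.7863%


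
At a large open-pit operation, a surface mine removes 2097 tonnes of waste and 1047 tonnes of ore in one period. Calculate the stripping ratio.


2.0029

Stripping ratio = waste tonnage / ore tonnage
= 2097 / 1047
= 2.0029


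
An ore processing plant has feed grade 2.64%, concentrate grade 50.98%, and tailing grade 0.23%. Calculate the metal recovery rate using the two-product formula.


Using the two-product formula:
R = 100 * c * (f - t) / (f * (c - t))
Numerator = 100 * 50.98 * (2.64 - 0.23)
= 100 * 50.98 * 2.41
= 12286.18
Denominator = 2.64 * (50.98 - 0.23)
= 2.64 * 50.75
= 133.98
R = 12286.18 / 133.98
= 91.7016%

91.7016%


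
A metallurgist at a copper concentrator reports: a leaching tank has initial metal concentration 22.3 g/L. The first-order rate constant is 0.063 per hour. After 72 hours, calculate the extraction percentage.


Compute the exponent:
-k * t = -0.063 * 72 = -4.536
Remaining concentration:
C = 22.3 * exp(-4.536)
= 22.3 * 0.01071618568
= 0.2389709407 g/L
Extracted = 22.3 - 0.2389709407 = 22.06102906 g/L
Extraction % = 22.06102906 / 22.3 * 100
= 98.9284%

98.9284%


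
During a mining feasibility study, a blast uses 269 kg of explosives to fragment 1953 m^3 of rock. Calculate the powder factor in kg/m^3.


0.1377 kg/m^3

Powder factor = explosive mass / rock volume
= 269 / 1953
= 0.1377 kg/m^3


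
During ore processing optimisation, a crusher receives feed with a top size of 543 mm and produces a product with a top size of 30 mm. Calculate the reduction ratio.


18.1

Reduction ratio = feed size / product size
= 543 / 30
= 18.1


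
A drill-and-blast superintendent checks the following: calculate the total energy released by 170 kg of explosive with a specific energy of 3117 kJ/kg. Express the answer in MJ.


529.89 MJ

Energy = mass * specific_energy / 1000
= 170 * 3117 / 1000
= 529890 / 1000
= 529.89 MJ


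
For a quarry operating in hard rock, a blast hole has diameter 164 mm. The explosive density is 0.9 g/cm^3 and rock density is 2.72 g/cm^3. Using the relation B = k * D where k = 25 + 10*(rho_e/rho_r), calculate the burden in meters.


4.6426 m

First, compute k:
rho_e / rho_r = 0.9 / 2.72 = 0.3308823529
k = 25 + 10 * 0.3308823529 = 28.30882353
Then, compute burden:
B = k * D / 1000 = 28.30882353 * 164 / 1000
= 4642.647059 / 1000
= 4.6426 m


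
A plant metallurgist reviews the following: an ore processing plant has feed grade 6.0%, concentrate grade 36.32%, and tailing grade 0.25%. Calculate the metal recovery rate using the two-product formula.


Using the two-product formula:
R = 100 * c * (f - t) / (f * (c - t))
Numerator = 100 * 36.32 * (6.0 - 0.25)
= 100 * 36.32 * 5.75
= 20884.0
Denominator = 6.0 * (36.32 - 0.25)
= 6.0 * 36.07
= 216.42
R = 20884.0 / 216.42
= 96.4976%

96.4976%


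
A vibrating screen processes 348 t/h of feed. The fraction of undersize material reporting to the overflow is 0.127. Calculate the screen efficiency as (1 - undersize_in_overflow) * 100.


Screen efficiency = (1 - fraction of undersize in overflow) * 100
= (1 - 0.127) * 100
= 0.873 * 100
= 87.3%

87.3%


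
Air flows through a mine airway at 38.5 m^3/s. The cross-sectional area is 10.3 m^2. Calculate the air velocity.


Velocity = flow rate / cross-sectional area
= 38.5 / 10.3
= 3.7379 m/s

3.7379 m/s


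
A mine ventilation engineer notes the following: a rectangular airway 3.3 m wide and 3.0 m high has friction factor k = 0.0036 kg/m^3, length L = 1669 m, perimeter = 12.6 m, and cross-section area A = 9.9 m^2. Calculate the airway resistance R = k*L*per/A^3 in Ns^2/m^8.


Compute the numerator:
k * L * per = 0.0036 * 1669 * 12.6
= 75.70584
Compute the denominator:
A^3 = 9.9^3 = 970.299
Resistance:
R = 75.70584 / 970.299
= 0.078 Ns^2/m^8

0.078 Ns^2/m^8


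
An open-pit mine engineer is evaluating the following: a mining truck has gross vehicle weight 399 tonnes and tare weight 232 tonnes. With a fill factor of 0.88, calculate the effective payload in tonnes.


Maximum payload = gross - tare
= 399 - 232 = 167 tonnes
Effective payload = max payload * fill factor
= 167 * 0.88
= 146.96 tonnes

146.96 tonnes


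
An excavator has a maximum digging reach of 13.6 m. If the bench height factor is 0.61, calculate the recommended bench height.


Bench height = reach * factor
= 13.6 * 0.61
= 8.296 m

8.296 m


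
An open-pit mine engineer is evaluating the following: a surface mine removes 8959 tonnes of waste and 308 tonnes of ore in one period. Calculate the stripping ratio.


Stripping ratio = waste tonnage / ore tonnage
= 8959 / 308
= 29.0877

29.0877


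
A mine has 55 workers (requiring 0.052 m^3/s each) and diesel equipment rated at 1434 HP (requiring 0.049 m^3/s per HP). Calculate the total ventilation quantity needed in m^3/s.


Airflow for workers:
Q_people = 55 * 0.052 = 2.86 m^3/s
Airflow for diesel equipment:
Q_diesel = 1434 * 0.049 = 70.266 m^3/s
Total ventilation:
Q_total = 2.86 + 70.266
= 73.126 m^3/s

73.126 m^3/s


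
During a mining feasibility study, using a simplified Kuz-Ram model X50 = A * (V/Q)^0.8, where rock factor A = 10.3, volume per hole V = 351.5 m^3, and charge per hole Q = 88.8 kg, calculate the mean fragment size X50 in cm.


Compute V/Q:
V/Q = 351.5 / 88.8 = 3.958333333
Raise to the power 0.8:
(V/Q)^0.8 = 3.958333333^0.8 = 3.006144765
Multiply by A:
X50 = 10.3 * 3.006144765
= 30.9633 cm

30.9633 cm


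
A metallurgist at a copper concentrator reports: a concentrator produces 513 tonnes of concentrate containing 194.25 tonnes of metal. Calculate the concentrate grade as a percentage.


37.8655%

Grade = (metal in concentrate / concentrate mass) * 100
= (194.25 / 513) * 100
= 0.3786549708 * 100
= 37.8655%


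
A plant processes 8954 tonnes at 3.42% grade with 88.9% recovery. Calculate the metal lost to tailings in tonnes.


33.9912 tonnes

Total metal in feed:
= 8954 * 3.42 / 100 = 306.2268 tonnes
Metal recovered:
= 306.2268 * 88.9 / 100 = 272.2356252 tonnes
Metal lost to tailings:
= 306.2268 - 272.2356252
= 33.9912 tonnes


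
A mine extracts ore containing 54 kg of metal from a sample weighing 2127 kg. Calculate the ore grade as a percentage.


Ore grade = (metal mass / ore mass) * 100
= (54 / 2127) * 100
= 0.02538787024 * 100
= 2.5388%

2.5388%


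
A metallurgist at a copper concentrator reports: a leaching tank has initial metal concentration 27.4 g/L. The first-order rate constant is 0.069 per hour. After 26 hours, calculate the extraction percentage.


Compute the exponent:
-k * t = -0.069 * 26 = -1.794
Remaining concentration:
C = 27.4 * exp(-1.794)
= 27.4 * 0.1662936629
= 4.556446363 g/L
Extracted = 27.4 - 4.556446363 = 22.84355364 g/L
Extraction % = 22.84355364 / 27.4 * 100
= 83.3706%

83.3706%


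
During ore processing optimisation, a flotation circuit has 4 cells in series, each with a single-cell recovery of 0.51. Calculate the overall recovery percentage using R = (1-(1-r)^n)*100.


Complement of single-cell recovery:
1 - r = 1 - 0.51 = 0.49
Raise to power n:
(1 - r)^4 = 0.49^4 = 0.05764801
Overall recovery:
R = (1 - 0.05764801) * 100
= 94.2352%

94.2352%


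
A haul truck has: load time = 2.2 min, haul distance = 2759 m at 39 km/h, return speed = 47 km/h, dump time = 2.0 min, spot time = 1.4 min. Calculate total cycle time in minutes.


13.3667 min

Convert haul speed to m/min: 39 * 1000/60 = 650 m/min
Haul time = 2759 / 650 = 4.244615385 min
Convert return speed to m/min: 47 * 1000/60 = 783.3333333 m/min
Return time = 2759 / 783.3333333 = 3.52212766 min
Total cycle time:
= 2.2 + 4.244615385 + 2.0 + 3.52212766 + 1.4
= 13.3667 min


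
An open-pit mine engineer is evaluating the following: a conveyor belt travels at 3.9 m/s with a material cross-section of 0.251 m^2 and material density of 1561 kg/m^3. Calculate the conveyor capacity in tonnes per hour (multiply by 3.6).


5501.0264 t/h

Volumetric flow = speed * area
= 3.9 * 0.251 = 0.9789 m^3/s
Mass flow = volumetric * density
= 0.9789 * 1561 = 1528.0629 kg/s
Convert to t/h: multiply by 3.6
Capacity = 1528.0629 * 3.6
= 5501.0264 t/h


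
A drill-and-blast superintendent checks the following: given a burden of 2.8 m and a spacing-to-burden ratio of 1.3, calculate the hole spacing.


3.64 m

Spacing = burden * ratio
= 2.8 * 1.3
= 3.64 m


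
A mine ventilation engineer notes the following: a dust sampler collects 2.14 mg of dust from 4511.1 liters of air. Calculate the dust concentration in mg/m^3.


0.4744 mg/m^3

Convert liters to m^3: 1 m^3 = 1000 L
Concentration = mass / volume * 1000
= 2.14 / 4511.1 * 1000
= 0.0004743854049 * 1000
= 0.4744 mg/m^3


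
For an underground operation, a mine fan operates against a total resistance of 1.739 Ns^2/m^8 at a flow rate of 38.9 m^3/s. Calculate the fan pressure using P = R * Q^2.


Compute Q^2:
Q^2 = 38.9^2 = 1513.21
Compute pressure:
P = R * Q^2 = 1.739 * 1513.21
= 2631.4722 Pa

2631.4722 Pa


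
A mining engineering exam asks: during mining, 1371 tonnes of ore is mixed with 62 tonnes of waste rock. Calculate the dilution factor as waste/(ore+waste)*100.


Total material = ore + waste
= 1371 + 62 = 1433 tonnes
Dilution = waste / total * 100
= 62 / 1433 * 100
= 0.04326587579 * 100
= 4.3266%

4.3266%


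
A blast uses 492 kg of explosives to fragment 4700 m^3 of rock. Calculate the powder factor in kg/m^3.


0.1047 kg/m^3

Powder factor = explosive mass / rock volume
= 492 / 4700
= 0.1047 kg/m^3


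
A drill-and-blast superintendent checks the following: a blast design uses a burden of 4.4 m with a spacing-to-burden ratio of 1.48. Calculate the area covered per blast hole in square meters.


28.6528 m^2

First, find the spacing:
Spacing = burden * ratio = 4.4 * 1.48
= 6.512 m
Then, calculate the area:
Area = burden * spacing = 4.4 * 6.512
= 28.6528 m^2


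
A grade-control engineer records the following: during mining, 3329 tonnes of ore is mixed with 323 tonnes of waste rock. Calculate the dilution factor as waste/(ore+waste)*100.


Total material = ore + waste
= 3329 + 323 = 3652 tonnes
Dilution = waste / total * 100
= 323 / 3652 * 100
= 0.08844468784 * 100
= 8.8445%

8.8445%


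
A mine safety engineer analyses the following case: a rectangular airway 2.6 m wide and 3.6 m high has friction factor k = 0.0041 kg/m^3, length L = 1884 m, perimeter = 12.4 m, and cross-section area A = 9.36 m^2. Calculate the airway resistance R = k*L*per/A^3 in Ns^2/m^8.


0.1168 Ns^2/m^8

Compute the numerator:
k * L * per = 0.0041 * 1884 * 12.4
= 95.78256
Compute the denominator:
A^3 = 9.36^3 = 820.025856
Resistance:
R = 95.78256 / 820.025856
= 0.1168 Ns^2/m^8


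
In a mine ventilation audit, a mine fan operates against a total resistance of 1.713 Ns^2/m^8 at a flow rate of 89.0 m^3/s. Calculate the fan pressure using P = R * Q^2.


13568.673 Pa

Compute Q^2:
Q^2 = 89.0^2 = 7921.0
Compute pressure:
P = R * Q^2 = 1.713 * 7921.0
= 13568.673 Pa


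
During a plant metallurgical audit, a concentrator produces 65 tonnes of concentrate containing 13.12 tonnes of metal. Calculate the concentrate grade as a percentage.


Grade = (metal in concentrate / concentrate mass) * 100
= (13.12 / 65) * 100
= 0.2018461538 * 100
= 20.1846%

20.1846%


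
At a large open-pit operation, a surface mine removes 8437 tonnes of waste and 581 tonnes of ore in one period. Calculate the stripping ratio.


14.5215

Stripping ratio = waste tonnage / ore tonnage
= 8437 / 581
= 14.5215


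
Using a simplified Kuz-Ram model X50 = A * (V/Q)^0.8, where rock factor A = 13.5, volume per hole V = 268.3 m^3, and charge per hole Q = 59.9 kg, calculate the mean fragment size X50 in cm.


44.8011 cm

Compute V/Q:
V/Q = 268.3 / 59.9 = 4.479131886
Raise to the power 0.8:
(V/Q)^0.8 = 4.479131886^0.8 = 3.31860131
Multiply by A:
X50 = 13.5 * 3.31860131
= 44.8011 cm


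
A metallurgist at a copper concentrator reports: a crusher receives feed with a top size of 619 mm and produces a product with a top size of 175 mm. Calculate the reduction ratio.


3.5371

Reduction ratio = feed size / product size
= 619 / 175
= 3.5371


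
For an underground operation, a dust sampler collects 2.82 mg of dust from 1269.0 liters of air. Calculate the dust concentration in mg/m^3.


2.2222 mg/m^3

Convert liters to m^3: 1 m^3 = 1000 L
Concentration = mass / volume * 1000
= 2.82 / 1269.0 * 1000
= 0.002222222222 * 1000
= 2.2222 mg/m^3


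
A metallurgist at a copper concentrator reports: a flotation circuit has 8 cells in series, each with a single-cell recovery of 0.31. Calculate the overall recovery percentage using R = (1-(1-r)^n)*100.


94.862%

Complement of single-cell recovery:
1 - r = 1 - 0.31 = 0.69
Raise to power n:
(1 - r)^8 = 0.69^8 = 0.05137983744
Overall recovery:
R = (1 - 0.05137983744) * 100
= 94.862%


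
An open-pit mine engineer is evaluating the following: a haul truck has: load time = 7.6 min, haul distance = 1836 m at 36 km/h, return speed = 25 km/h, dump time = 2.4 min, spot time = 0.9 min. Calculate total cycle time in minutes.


Convert haul speed to m/min: 36 * 1000/60 = 600 m/min
Haul time = 1836 / 600 = 3.06 min
Convert return speed to m/min: 25 * 1000/60 = 416.6666667 m/min
Return time = 1836 / 416.6666667 = 4.4064 min
Total cycle time:
= 7.6 + 3.06 + 2.4 + 4.4064 + 0.9
= 18.3664 min

18.3664 min


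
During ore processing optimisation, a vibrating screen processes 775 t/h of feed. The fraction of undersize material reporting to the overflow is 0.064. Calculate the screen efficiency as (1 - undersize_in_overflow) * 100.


93.6%

Screen efficiency = (1 - fraction of undersize in overflow) * 100
= (1 - 0.064) * 100
= 0.936 * 100
= 93.6%


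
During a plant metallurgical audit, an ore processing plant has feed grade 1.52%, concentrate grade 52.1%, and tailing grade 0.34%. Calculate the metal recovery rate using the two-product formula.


78.1415%

Using the two-product formula:
R = 100 * c * (f - t) / (f * (c - t))
Numerator = 100 * 52.1 * (1.52 - 0.34)
= 100 * 52.1 * 1.18
= 6147.8
Denominator = 1.52 * (52.1 - 0.34)
= 1.52 * 51.76
= 78.6752
R = 6147.8 / 78.6752
= 78.1415%


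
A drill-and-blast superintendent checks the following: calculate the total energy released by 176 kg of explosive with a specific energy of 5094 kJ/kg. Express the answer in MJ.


896.544 MJ

Energy = mass * specific_energy / 1000
= 176 * 5094 / 1000
= 896544 / 1000
= 896.544 MJ


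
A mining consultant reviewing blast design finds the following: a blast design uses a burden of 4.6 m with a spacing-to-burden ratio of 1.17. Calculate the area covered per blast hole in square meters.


First, find the spacing:
Spacing = burden * ratio = 4.6 * 1.17
= 5.382 m
Then, calculate the area:
Area = burden * spacing = 4.6 * 5.382
= 24.7572 m^2

24.7572 m^2
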